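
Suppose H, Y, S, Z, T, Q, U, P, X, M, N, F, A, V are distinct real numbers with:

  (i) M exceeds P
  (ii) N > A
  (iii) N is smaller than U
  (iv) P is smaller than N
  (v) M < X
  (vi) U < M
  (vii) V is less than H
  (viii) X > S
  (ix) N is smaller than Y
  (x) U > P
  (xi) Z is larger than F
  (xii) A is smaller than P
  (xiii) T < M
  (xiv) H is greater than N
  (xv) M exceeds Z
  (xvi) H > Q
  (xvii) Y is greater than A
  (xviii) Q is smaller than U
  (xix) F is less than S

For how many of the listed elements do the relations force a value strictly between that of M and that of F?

The relations place F below M. An element lies strictly between them when it is forced above F and also forced below M.
Above F: {S, Z, X}. Below M: {T, Q, A, P, Z, N, U}.
Intersection: {Z} — 1.

1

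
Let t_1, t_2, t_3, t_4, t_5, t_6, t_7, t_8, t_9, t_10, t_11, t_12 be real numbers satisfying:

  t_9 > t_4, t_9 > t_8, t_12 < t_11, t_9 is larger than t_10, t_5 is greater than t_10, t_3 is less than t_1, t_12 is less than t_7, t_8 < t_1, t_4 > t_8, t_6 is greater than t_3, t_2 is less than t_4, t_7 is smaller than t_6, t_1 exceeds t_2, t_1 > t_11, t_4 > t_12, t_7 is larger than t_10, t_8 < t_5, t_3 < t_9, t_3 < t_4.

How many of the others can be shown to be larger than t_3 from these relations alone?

From t_3 the given relations immediately reach t_1, t_6, t_4, t_9.
No other element is forced above t_3 by the given relations, so the count is 4.

4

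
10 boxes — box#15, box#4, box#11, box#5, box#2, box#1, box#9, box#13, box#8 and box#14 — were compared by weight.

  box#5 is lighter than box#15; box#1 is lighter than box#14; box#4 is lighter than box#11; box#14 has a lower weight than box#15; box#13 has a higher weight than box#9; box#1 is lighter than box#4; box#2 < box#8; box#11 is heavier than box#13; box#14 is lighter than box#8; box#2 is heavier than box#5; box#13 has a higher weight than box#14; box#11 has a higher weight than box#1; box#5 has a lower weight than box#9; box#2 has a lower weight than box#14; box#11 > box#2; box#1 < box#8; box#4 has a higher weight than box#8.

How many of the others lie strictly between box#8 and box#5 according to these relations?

Chaining upward from box#5 reaches: box#2, box#9, box#14, box#15, box#13, box#4, box#11.
Chaining downward from box#8 reaches: box#1, box#2, box#14.
Strictly between box#5 and box#8 are those in both lists: box#2, box#14 — 2 elements.

2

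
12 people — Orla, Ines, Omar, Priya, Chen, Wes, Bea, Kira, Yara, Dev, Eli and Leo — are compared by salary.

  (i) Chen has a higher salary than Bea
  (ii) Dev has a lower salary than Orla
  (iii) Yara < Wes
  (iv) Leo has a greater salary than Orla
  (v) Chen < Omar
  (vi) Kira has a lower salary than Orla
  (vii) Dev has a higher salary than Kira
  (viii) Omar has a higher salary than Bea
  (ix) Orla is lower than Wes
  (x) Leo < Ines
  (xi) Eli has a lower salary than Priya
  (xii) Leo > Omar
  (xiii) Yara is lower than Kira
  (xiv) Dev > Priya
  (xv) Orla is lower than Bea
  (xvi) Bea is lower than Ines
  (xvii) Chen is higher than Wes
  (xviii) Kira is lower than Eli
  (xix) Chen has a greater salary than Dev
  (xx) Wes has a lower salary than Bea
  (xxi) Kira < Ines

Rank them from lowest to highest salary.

Nothing is placed below Yara, so it is least; from there Yara < Kira; Kira < Eli; Eli < Priya; Priya < Dev; Dev < Orla; Orla < Wes; Wes < Bea; Bea < Chen; Chen < Omar; Omar < Leo; Leo < Ines, each given directly.

Yara < Kira < Eli < Priya < Dev < Orla < Wes < Bea < Chen < Omar < Leo < Ines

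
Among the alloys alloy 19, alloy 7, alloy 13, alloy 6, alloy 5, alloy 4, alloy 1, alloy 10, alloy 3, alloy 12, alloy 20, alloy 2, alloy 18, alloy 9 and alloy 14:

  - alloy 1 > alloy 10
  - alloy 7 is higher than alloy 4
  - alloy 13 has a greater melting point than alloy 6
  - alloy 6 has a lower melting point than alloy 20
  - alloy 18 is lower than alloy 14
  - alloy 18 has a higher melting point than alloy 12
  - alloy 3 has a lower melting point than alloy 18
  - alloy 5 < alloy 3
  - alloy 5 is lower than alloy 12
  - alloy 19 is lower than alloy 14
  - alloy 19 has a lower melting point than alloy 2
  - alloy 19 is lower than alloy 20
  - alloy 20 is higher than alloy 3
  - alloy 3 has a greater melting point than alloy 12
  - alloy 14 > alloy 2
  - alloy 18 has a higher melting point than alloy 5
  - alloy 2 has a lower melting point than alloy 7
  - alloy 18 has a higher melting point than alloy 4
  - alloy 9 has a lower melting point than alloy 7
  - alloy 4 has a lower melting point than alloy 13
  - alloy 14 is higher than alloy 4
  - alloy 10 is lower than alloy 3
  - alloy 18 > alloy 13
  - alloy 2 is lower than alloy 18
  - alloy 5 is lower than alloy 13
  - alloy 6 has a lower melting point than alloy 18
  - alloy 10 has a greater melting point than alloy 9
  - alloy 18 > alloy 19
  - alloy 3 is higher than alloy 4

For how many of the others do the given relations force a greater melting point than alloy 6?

Directly above alloy 6: alloy 13, alloy 18, alloy 20.
One step further: alloy 14 (4 so far).
Nothing else is reachable above alloy 6; 4 in all.

4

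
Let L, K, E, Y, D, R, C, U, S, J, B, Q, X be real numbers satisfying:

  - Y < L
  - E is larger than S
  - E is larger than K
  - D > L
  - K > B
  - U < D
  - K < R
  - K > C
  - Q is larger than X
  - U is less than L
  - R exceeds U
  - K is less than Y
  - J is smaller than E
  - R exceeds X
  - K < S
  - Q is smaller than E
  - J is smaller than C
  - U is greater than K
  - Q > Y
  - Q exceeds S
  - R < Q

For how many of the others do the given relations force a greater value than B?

The elements the relations force above B are K, U, Y, L, S, R, Q, D, E — no chain reaches any other.
That is 9.

9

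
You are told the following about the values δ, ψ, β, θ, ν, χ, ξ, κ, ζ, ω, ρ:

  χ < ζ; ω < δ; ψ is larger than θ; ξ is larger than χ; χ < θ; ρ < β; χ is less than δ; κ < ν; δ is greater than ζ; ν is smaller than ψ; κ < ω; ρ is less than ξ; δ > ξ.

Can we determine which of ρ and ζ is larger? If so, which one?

Following every chain through ρ: above ρ we get β, ξ, δ.
ζ is not reached, and no chain runs the other way from ζ to ρ.
So the given relations leave the order of ρ and ζ undetermined.

undetermined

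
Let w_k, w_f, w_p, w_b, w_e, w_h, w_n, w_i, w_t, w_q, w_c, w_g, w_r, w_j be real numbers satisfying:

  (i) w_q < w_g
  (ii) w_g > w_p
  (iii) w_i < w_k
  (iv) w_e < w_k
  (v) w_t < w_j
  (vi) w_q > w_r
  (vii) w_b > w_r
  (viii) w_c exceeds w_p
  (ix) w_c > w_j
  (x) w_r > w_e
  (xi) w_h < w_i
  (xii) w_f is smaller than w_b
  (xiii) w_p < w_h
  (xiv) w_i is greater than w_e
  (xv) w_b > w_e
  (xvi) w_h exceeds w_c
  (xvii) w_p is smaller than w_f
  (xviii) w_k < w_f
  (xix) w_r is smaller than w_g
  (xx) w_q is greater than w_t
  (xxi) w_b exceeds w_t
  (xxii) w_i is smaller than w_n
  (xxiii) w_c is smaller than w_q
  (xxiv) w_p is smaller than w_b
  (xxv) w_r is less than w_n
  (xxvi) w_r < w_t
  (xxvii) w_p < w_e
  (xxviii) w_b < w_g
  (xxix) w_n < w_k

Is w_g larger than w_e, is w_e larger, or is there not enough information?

w_g

Following the relations from w_e: w_e < w_r < w_t < w_j < w_c < w_h < w_i < w_n < w_k < w_f < w_b < w_g.
So w_g is larger.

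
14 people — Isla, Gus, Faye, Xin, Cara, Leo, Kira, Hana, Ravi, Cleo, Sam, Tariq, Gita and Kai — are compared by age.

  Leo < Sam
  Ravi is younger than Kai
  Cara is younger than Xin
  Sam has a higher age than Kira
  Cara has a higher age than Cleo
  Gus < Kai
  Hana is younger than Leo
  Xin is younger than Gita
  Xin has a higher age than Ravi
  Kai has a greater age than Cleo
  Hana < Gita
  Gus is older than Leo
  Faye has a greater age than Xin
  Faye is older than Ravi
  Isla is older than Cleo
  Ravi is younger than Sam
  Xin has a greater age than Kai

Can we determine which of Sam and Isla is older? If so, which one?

Following every chain through Isla: below Isla we get Cleo.
Sam is not reached, and no chain runs the other way from Sam to Isla.
So the given relations leave the order of Isla and Sam undetermined.

undetermined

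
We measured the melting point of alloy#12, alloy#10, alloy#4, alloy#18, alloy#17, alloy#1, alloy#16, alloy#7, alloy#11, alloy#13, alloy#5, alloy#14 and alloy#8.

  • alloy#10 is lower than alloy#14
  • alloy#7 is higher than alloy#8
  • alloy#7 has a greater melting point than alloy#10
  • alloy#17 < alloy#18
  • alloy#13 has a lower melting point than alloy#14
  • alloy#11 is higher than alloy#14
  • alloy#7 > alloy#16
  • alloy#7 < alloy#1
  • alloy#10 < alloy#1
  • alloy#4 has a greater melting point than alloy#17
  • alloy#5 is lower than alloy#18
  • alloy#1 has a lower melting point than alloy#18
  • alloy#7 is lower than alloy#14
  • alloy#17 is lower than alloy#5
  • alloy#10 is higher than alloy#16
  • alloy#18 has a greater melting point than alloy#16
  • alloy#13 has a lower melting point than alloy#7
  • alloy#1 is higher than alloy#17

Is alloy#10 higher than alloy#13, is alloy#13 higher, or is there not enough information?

undetermined

Following every chain through alloy#10: above alloy#10 we get alloy#7, alloy#1, alloy#14, alloy#11, alloy#18; below alloy#10 we get alloy#16.
alloy#13 is not reached, and no chain runs the other way from alloy#13 to alloy#10.
So the given relations leave the order of alloy#10 and alloy#13 undetermined.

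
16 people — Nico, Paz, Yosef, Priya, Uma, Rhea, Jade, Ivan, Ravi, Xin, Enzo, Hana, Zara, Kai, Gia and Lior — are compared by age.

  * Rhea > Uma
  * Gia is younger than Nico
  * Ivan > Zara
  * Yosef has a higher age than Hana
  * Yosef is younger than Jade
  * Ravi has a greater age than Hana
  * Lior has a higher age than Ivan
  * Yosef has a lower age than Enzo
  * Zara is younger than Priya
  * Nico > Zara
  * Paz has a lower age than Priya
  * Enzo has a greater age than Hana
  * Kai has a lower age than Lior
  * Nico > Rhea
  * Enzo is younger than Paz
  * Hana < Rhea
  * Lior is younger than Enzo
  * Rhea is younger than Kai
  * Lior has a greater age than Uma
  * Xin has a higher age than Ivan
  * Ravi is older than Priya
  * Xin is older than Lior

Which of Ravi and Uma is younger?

Uma

Link the given pairs in sequence: Uma < Rhea; Rhea < Kai; Kai < Lior; Lior < Enzo; Enzo < Paz; Paz < Priya; Priya < Ravi.
Chaining these gives Uma < Rhea < Kai < Lior < Enzo < Paz < Priya < Ravi.
So Uma < Ravi; Uma is the younger of the two.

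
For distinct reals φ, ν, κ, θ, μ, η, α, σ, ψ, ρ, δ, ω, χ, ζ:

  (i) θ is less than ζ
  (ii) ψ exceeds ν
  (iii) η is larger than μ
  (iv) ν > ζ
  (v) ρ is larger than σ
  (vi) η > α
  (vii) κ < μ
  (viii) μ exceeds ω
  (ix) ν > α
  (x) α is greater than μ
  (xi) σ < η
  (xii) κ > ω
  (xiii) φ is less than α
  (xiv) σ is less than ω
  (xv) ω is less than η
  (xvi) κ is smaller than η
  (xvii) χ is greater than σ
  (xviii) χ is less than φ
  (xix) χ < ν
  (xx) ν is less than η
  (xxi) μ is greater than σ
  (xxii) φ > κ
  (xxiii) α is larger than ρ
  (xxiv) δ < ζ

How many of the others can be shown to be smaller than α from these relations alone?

7

Directly below α: ρ, φ, μ.
One step further: σ, ω, κ, χ (7 so far).
No other element is forced below α by the given relations, so the count is 7.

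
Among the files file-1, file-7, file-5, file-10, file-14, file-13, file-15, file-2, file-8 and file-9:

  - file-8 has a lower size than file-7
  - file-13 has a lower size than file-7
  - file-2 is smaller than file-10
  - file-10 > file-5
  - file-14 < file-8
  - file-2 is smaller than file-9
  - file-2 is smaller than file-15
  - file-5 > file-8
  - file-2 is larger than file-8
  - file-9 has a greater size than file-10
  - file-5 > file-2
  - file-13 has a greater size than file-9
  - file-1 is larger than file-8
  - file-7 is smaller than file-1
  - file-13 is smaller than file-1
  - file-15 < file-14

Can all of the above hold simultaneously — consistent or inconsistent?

inconsistent

Chaining the given relations yields file-2 < file-15 < file-14 < file-8, so file-2 < file-8. But one relation states file-8 < file-2. These cannot both hold.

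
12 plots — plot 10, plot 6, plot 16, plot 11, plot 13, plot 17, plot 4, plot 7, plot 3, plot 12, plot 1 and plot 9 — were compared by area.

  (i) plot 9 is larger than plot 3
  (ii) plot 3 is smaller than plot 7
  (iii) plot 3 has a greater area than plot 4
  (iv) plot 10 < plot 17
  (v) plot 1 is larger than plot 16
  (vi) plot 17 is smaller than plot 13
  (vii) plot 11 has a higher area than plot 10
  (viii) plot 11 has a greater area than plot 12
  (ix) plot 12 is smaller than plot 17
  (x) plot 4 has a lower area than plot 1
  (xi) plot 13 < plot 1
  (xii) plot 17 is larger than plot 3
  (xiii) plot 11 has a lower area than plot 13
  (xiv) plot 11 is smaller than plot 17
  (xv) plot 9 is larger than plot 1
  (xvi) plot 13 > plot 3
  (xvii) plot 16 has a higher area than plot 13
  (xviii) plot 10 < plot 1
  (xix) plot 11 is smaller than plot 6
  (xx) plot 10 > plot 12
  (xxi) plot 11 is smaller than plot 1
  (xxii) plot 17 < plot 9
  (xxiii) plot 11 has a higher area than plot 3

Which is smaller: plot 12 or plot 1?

plot 12

plot 12 < plot 10 < plot 17 < plot 13 < plot 16 < plot 1, by transitivity through plot 10, plot 17, plot 13, plot 16.
So plot 12 < plot 1; plot 12 is the smaller of the two.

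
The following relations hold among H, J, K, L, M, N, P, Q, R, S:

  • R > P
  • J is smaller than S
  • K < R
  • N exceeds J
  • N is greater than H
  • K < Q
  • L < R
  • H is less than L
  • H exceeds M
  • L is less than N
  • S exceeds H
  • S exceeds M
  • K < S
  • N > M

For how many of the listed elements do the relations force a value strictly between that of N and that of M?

The relations place M below N. An element lies strictly between them when it is forced above M and also forced below N.
Above M: {H, L, S, R}. Below N: {J, H, L}.
Intersection: {H, L} — 2.

2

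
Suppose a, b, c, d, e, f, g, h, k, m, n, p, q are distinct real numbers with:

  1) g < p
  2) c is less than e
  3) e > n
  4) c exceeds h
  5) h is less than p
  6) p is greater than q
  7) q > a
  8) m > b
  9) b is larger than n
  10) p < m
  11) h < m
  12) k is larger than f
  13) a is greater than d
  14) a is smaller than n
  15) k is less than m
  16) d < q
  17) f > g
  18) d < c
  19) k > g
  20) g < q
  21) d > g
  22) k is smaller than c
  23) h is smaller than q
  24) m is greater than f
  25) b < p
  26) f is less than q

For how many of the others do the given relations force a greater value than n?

From n the given relations immediately reach b, e.
From those, p, m — 4 in total.
Nothing else is reachable above n; 4 in all.

4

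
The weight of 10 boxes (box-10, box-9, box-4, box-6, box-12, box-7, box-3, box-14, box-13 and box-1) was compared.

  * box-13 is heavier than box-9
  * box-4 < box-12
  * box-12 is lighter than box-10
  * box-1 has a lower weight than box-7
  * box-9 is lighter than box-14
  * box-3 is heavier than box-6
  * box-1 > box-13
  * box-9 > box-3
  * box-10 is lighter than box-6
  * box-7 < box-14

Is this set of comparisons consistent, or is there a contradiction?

consistent

The single ordering box-4 < box-12 < box-10 < box-6 < box-3 < box-9 < box-13 < box-1 < box-7 < box-14 satisfies every listed relation, so no contradiction arises.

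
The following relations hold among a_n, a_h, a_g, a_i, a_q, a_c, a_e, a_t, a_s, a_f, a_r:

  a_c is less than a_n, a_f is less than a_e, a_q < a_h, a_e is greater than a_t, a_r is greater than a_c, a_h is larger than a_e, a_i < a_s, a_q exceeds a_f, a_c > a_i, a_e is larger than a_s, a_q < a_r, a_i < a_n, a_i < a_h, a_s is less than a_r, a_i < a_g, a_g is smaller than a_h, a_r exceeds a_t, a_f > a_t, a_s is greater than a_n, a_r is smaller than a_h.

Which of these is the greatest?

a_h

a_t is not greatest since a_t < a_e; a_i is not greatest since a_i < a_s; a_c is not greatest since a_c < a_n; a_g is not greatest since a_g < a_h; a_f is not greatest since a_f < a_q; a_n is not greatest since a_n < a_s; a_s is not greatest since a_s < a_e; a_e is not greatest since a_e < a_h; a_q is not greatest since a_q < a_r; a_r is not greatest since a_r < a_h.
Only a_h has nothing above it, so a_h is the greatest.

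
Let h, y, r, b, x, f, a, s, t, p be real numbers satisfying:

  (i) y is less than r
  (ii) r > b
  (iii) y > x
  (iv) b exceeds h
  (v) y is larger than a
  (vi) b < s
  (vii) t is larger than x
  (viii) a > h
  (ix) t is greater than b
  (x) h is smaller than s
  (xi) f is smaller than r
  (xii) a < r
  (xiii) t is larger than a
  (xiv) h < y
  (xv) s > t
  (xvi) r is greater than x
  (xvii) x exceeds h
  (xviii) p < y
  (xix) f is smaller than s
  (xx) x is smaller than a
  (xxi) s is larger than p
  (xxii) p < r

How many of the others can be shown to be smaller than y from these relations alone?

Directly below y: h, x, a, p.
No other element is forced below y by the given relations, so the count is 4.

4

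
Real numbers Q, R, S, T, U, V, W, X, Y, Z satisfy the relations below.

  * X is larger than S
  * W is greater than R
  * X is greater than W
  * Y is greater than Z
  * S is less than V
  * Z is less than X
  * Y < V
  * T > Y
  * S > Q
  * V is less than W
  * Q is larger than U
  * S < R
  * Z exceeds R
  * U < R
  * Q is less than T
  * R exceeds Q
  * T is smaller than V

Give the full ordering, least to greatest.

U < Q < S < R < Z < Y < T < V < W < X

Each adjacent pair is fixed by a given relation: U < Q; Q < S; S < R; R < Z; Z < Y; Y < T; T < V; V < W; W < X. Chaining them end to end gives the full order.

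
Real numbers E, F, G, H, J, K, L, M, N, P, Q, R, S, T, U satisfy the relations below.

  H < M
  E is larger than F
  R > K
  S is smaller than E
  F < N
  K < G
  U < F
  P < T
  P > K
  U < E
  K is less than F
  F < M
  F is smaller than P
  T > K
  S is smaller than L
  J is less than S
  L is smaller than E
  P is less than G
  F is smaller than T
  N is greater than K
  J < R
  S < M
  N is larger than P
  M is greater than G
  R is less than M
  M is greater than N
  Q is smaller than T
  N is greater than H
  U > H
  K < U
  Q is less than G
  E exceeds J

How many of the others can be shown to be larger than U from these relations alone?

7

From U the given relations immediately reach F, E.
From those, P, N, T, M — 6 in total.
From those, G — 7 in total.
No other element is forced above U by the given relations, so the count is 7.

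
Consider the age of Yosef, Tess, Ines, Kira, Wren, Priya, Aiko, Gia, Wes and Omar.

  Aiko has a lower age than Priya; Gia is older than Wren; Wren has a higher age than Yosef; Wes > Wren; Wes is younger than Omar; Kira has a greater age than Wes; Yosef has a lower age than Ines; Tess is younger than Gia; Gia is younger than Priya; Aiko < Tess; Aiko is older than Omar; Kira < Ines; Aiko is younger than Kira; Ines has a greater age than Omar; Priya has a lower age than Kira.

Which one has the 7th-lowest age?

Gia

Chaining the given pairs: Yosef < Wren < Wes < Omar < Aiko < Tess < Gia < Priya < Kira < Ines.
The 7th smallest is Gia.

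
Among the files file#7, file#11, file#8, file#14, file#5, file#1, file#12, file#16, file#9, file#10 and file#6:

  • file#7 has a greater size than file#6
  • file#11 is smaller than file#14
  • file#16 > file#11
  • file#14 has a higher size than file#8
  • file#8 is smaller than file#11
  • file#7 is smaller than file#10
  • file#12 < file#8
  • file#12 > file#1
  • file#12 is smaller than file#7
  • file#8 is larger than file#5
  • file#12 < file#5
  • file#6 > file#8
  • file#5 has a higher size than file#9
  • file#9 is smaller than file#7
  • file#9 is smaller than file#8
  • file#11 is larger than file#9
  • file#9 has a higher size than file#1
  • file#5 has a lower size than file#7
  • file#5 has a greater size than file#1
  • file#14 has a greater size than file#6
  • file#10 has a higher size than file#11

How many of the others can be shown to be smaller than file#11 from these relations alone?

5

Directly below file#11: file#9, file#8.
One step further: file#1, file#12, file#5 (5 so far).
Nothing else is reachable below file#11; 5 in all.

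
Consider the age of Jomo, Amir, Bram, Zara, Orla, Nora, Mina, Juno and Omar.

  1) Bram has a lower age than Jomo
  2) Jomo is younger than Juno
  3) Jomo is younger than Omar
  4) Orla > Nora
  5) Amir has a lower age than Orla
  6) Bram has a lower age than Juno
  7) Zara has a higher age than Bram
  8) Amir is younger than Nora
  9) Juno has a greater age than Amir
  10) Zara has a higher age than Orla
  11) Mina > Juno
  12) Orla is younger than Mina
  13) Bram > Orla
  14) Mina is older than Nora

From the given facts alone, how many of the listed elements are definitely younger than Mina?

The elements the relations force below Mina are Amir, Nora, Orla, Bram, Jomo, Juno — no chain reaches any other.
That is 6.

6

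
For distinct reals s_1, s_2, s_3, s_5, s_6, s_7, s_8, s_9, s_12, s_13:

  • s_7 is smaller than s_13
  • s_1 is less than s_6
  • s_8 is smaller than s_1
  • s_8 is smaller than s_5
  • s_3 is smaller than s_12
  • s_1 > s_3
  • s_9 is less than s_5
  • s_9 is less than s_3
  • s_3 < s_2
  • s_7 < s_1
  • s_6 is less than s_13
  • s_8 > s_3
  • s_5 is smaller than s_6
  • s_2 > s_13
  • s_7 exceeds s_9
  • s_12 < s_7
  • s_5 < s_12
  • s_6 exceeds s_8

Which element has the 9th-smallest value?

s_13

Chaining the given pairs: s_9 < s_3 < s_8 < s_5 < s_12 < s_7 < s_1 < s_6 < s_13 < s_2.
Counting 9 from the smallest end gives s_13.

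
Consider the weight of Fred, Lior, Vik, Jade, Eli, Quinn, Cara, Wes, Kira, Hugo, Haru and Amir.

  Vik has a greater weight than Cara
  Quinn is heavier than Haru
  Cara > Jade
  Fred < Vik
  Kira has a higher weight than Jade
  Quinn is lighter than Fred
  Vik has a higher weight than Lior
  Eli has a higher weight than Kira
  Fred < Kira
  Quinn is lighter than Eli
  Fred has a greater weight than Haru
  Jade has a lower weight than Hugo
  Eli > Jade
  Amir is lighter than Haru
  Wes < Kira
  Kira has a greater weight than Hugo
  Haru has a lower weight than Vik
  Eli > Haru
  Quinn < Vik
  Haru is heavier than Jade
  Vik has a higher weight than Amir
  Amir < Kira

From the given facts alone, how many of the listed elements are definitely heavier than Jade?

8

The elements the relations force above Jade are Haru, Hugo, Cara, Quinn, Fred, Kira, Eli, Vik — no chain reaches any other.
That is 8.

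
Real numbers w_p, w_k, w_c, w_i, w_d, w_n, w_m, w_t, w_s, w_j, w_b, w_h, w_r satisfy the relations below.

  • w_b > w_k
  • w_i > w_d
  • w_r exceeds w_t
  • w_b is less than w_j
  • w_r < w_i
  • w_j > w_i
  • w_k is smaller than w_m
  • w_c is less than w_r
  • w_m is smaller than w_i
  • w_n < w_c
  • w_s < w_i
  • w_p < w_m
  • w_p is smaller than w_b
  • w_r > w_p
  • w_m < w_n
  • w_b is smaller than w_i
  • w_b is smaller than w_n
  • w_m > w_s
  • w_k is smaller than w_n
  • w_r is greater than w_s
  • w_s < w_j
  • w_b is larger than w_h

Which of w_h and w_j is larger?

w_j

w_h < w_b < w_n < w_c < w_r < w_i < w_j, by transitivity through w_b, w_n, w_c, w_r, w_i.
So w_h < w_j; w_j is the larger of the two.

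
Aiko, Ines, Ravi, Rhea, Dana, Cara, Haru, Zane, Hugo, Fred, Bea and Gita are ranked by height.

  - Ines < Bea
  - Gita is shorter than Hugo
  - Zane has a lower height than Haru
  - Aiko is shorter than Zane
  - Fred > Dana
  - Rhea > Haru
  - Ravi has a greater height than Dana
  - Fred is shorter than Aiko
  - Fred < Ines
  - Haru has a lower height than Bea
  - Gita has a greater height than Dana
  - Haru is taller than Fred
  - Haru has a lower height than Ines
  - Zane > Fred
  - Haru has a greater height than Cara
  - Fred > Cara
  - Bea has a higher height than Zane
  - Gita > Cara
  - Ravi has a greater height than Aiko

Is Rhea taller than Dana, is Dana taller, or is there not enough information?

Rhea

Dana < Fred < Aiko < Zane < Haru < Rhea, by transitivity through Fred, Aiko, Zane, Haru.
So Rhea is taller.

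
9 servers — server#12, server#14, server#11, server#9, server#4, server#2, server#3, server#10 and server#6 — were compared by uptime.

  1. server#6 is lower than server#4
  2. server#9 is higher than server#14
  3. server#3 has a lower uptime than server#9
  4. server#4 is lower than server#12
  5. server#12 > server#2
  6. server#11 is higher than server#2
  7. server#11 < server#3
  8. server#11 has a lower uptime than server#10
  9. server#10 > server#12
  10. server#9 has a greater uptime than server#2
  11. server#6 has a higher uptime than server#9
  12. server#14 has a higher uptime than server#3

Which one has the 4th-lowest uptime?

The consecutive relations fix a unique order: server#2 < server#11 < server#3 < server#14 < server#9 < server#6 < server#4 < server#12 < server#10.
The 4th smallest is server#14.

server#14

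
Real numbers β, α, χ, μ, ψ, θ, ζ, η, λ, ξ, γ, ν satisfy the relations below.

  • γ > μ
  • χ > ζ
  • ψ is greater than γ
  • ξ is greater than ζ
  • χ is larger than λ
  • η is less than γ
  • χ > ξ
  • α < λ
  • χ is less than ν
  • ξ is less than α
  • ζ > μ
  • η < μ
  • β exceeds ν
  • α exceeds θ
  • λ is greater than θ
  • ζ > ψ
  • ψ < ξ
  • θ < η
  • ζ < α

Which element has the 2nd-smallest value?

η

Chaining the given pairs: θ < η < μ < γ < ψ < ζ < ξ < α < λ < χ < ν < β.
Counting 2 from the smallest end gives η.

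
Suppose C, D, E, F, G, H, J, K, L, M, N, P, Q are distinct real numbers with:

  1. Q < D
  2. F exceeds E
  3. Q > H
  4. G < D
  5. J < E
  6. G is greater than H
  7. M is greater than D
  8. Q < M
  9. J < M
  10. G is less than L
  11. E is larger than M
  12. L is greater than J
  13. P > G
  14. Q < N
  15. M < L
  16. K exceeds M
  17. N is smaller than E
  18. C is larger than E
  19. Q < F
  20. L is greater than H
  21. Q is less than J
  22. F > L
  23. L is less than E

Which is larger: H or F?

Link the given pairs in sequence: H < Q; Q < J; J < M; M < E; E < F.
Together: H < Q < J < M < E < F.
So H < F; F is the larger of the two.

F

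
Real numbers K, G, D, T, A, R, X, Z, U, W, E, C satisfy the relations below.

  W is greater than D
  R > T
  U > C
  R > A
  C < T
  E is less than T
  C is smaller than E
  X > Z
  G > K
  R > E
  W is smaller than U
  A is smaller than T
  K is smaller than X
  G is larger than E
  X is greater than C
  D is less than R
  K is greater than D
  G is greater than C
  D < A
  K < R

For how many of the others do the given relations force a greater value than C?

6

Directly above C: U, E, T, X, G.
One step further: R (6 so far).
No other element is forced above C by the given relations, so the count is 6.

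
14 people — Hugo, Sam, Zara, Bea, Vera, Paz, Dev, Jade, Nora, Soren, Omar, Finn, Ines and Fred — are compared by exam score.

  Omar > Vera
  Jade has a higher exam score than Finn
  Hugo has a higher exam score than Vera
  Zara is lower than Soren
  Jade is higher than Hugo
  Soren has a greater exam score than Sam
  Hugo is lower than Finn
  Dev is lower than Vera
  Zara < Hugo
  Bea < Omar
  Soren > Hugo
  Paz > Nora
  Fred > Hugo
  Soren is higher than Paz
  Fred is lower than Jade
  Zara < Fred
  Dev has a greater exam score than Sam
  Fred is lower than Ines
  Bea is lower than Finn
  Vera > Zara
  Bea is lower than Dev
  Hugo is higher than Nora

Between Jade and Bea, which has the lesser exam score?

Bea < Dev and Dev < Vera give Bea < Vera.
With Vera < Hugo: Bea < Dev < Vera < Hugo.
With Hugo < Finn: Bea < Dev < Vera < Hugo < Finn.
Then Finn < Jade extends the chain to Jade.
So Bea < Jade; Bea is the lower of the two.

Bea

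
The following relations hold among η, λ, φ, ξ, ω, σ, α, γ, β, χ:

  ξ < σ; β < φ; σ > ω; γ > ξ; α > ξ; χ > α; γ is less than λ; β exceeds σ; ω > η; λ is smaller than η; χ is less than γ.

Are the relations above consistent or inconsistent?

consistent

The single ordering ξ < α < χ < γ < λ < η < ω < σ < β < φ satisfies every listed relation, so no contradiction arises.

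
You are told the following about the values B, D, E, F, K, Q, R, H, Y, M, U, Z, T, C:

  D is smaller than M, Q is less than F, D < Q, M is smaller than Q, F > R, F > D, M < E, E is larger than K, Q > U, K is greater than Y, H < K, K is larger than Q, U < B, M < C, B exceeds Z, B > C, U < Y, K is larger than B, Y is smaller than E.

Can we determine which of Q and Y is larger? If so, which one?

Following every chain through Q: above Q we get K, F, E; below Q we get U, D, M.
Y is not reached, and no chain runs the other way from Y to Q.
So the given relations leave the order of Q and Y undetermined.

undetermined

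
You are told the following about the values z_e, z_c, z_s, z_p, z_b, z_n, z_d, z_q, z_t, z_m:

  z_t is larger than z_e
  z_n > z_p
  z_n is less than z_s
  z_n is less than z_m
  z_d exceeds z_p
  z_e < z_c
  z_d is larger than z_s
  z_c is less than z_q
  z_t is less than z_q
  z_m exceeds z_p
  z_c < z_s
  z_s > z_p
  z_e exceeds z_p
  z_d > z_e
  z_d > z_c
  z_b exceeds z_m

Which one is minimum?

Chaining upward from z_p: directly above it, z_e, z_n, z_s, z_m, z_d; then z_c, z_t, z_b; then z_q.
That covers every other element, and nothing is given below z_p, so z_p is the minimum.

z_p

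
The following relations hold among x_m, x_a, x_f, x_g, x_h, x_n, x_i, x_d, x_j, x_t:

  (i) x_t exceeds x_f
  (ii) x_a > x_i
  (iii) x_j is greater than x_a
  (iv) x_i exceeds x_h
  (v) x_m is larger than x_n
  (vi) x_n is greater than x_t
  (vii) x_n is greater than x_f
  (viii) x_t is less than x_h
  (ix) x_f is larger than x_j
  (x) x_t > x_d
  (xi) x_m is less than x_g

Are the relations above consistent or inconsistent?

inconsistent

Chaining the given relations yields x_t < x_h < x_i < x_a < x_j < x_f, so x_t < x_f. But one relation states x_f < x_t. These cannot both hold.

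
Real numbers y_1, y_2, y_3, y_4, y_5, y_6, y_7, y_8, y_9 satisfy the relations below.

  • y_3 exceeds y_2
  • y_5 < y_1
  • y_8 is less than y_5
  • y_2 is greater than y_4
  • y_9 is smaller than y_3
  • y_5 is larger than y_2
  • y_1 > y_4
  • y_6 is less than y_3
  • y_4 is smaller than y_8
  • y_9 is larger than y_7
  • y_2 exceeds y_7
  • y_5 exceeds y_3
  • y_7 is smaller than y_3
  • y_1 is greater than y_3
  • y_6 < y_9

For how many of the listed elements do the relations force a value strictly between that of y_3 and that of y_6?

Chaining upward from y_6 reaches: y_9, y_5, y_1.
Chaining downward from y_3 reaches: y_7, y_4, y_9, y_2.
Strictly between y_6 and y_3 are those in both lists: y_9 — 1 element.

1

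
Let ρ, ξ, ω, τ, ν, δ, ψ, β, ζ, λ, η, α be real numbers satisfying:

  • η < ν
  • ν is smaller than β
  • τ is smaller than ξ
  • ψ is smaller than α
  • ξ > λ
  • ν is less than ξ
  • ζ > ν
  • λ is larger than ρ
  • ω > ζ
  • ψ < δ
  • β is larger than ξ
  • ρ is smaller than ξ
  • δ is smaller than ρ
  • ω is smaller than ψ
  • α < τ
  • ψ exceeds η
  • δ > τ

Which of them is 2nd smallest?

Chaining the given pairs: η < ν < ζ < ω < ψ < α < τ < δ < ρ < λ < ξ < β.
Counting 2 from the smallest end gives ν.

ν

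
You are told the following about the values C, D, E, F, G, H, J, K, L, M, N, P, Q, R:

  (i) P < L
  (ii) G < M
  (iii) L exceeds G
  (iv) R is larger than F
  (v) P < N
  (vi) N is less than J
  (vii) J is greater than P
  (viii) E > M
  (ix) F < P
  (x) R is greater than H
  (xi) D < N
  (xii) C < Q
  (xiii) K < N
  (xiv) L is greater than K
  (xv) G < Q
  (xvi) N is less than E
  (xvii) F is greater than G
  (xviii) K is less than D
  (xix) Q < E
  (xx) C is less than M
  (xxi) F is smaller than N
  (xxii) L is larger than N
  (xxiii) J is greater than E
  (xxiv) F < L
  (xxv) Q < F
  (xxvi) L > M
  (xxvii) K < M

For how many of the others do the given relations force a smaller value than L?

From L the given relations immediately reach G, K, M, F, P, N.
From those, C, Q, D — 9 in total.
Nothing else is reachable below L; 9 in all.

9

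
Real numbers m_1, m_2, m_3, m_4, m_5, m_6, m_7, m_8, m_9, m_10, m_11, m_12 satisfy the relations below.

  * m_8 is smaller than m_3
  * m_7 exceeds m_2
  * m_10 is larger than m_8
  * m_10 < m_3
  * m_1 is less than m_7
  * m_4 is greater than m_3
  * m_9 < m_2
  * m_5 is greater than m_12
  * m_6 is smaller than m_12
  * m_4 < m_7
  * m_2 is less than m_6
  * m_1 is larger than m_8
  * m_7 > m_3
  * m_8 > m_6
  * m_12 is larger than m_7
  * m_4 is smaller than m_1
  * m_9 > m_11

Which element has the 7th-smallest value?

Chaining the given pairs: m_11 < m_9 < m_2 < m_6 < m_8 < m_10 < m_3 < m_4 < m_1 < m_7 < m_12 < m_5.
The 7th smallest is m_3.

m_3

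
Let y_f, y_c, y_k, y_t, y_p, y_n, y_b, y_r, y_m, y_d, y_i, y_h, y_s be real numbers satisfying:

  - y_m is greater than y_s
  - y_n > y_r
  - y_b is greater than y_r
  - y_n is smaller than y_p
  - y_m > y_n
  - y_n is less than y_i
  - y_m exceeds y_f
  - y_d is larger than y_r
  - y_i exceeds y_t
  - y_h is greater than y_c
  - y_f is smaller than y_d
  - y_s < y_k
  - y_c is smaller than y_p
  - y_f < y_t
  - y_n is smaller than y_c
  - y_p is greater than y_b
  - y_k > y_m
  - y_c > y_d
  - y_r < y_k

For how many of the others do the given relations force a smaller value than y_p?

6

From y_p the given relations immediately reach y_n, y_b, y_c.
From those, y_r, y_d — 5 in total.
From those, y_f — 6 in total.
Nothing else is reachable below y_p; 6 in all.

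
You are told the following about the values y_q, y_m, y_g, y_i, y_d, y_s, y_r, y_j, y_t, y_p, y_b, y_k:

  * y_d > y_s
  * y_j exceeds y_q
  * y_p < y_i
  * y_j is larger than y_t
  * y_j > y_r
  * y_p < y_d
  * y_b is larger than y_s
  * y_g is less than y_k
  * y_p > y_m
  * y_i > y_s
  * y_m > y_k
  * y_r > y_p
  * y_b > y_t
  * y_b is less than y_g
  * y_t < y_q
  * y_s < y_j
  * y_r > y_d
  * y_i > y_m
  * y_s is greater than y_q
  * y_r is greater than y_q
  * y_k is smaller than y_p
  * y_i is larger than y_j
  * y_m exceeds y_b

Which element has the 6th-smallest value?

Chaining the given pairs: y_t < y_q < y_s < y_b < y_g < y_k < y_m < y_p < y_d < y_r < y_j < y_i.
The 6th smallest is y_k.

y_k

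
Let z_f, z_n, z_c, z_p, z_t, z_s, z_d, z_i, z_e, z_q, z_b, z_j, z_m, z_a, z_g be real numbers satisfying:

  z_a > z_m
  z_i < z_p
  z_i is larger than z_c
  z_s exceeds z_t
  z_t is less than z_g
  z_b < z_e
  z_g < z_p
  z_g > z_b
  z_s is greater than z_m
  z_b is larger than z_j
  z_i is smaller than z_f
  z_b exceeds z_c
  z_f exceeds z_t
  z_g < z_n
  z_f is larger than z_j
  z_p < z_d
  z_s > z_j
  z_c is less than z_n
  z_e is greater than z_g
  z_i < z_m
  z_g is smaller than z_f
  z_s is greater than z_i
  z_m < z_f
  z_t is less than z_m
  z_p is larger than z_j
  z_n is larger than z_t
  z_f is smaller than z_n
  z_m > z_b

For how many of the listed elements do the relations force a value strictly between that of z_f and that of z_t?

2

The relations place z_t below z_f. An element lies strictly between them when it is forced above z_t and also forced below z_f.
Above z_t: {z_g, z_m, z_e, z_a, z_s, z_p, z_n, z_d}. Below z_f: {z_c, z_i, z_j, z_b, z_g, z_m}.
Intersection: {z_g, z_m} — 2.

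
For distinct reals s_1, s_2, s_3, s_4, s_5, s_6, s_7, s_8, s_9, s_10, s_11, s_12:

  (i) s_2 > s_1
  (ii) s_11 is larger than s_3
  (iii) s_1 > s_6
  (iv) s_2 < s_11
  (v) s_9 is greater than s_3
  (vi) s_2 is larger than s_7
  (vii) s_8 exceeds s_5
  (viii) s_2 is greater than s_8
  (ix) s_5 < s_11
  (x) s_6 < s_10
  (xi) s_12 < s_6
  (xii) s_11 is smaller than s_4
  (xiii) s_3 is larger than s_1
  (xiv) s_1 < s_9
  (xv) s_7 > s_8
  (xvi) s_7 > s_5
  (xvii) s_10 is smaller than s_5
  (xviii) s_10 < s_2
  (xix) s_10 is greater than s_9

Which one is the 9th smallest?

Piecing the relations together gives one ordering: s_12 < s_6 < s_1 < s_3 < s_9 < s_10 < s_5 < s_8 < s_7 < s_2 < s_11 < s_4.
The 9th smallest is s_7.

s_7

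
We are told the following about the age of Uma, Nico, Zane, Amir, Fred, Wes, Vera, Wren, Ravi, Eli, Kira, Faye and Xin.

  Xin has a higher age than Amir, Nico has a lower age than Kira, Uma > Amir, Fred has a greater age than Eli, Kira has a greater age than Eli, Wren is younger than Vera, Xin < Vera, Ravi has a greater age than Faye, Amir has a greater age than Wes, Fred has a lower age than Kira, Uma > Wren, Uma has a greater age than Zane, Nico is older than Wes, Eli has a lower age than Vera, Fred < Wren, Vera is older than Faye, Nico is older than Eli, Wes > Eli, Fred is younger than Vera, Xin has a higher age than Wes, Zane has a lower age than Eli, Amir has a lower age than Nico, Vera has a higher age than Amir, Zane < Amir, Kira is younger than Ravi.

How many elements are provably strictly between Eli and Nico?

2

The relations place Eli below Nico. An element lies strictly between them when it is forced above Eli and also forced below Nico.
Above Eli: {Fred, Wes, Amir, Wren, Xin, Vera, Kira, Ravi, Uma}. Below Nico: {Zane, Wes, Amir}.
Intersection: {Wes, Amir} — 2.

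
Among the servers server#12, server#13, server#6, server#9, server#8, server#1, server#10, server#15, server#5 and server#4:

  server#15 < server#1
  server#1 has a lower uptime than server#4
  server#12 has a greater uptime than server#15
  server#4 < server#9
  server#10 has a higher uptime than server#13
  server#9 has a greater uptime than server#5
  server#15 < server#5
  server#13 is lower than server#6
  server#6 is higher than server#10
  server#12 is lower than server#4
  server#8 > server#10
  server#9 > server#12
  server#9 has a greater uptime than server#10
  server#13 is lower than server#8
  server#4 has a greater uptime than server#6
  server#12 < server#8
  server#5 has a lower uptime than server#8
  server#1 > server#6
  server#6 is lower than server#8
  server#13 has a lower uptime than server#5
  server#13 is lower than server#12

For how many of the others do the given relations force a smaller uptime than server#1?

The elements the relations force below server#1 are server#15, server#13, server#10, server#6 — no chain reaches any other.
That is 4.

4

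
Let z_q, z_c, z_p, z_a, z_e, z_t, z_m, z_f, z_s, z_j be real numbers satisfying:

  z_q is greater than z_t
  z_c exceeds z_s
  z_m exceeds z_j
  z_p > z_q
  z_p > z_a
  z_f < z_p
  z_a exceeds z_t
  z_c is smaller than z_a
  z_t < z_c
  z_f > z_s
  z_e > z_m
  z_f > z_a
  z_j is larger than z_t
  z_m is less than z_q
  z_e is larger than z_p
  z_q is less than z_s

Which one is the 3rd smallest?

z_m

Chaining the given pairs: z_t < z_j < z_m < z_q < z_s < z_c < z_a < z_f < z_p < z_e.
The 3rd smallest is z_m.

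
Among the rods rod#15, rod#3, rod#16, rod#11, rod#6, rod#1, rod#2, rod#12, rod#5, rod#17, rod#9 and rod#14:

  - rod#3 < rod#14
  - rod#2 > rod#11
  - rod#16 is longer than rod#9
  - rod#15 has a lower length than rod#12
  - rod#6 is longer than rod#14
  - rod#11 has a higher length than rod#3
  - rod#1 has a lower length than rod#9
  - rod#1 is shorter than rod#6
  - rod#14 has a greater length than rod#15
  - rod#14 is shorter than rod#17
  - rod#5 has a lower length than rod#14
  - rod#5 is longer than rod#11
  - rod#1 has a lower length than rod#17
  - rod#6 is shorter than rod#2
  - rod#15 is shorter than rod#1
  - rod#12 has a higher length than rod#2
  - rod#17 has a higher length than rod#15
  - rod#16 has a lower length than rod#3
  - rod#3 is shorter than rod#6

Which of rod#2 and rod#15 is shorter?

rod#15 < rod#1 and rod#1 < rod#9 give rod#15 < rod#9.
Then rod#9 < rod#16 extends the chain to rod#16.
With rod#16 < rod#3: rod#15 < rod#1 < rod#9 < rod#16 < rod#3.
With rod#3 < rod#11: rod#15 < rod#1 < rod#9 < rod#16 < rod#3 < rod#11.
Then rod#11 < rod#5 extends the chain to rod#5.
Then rod#5 < rod#14 extends the chain to rod#14.
With rod#14 < rod#6: rod#15 < rod#1 < rod#9 < rod#16 < rod#3 < rod#11 < rod#5 < rod#14 < rod#6.
With rod#6 < rod#2: rod#15 < rod#1 < rod#9 < rod#16 < rod#3 < rod#11 < rod#5 < rod#14 < rod#6 < rod#2.
So rod#15 < rod#2; rod#15 is the shorter of the two.

rod#15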